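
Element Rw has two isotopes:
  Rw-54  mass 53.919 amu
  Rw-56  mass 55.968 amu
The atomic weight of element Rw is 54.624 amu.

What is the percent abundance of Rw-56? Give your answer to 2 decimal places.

Writing the weighted mean with unknown fraction x of Rw-54:
53.919·x + 55.968·(1 − x) = 54.624
(53.919 − 55.968)·x = 54.624 − 55.968
x = -1.344 / -2.049 = 0.65593 → 65.59% Rw-54, 34.41% Rw-56.

34.41%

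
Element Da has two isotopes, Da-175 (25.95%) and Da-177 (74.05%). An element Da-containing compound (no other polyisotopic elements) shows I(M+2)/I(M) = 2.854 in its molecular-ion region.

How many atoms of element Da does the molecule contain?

1

For n independent Da atoms, I(M+2)/I(M) = n · (abundance Da-177) / (abundance Da-175) = n · 0.7405/0.2595.
n = 2.854 × 0.2595/0.7405 = 1.00 ≈ 1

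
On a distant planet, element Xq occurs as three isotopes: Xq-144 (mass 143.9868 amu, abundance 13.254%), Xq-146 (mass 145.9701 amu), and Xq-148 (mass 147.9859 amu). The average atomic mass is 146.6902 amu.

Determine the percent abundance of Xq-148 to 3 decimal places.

The remaining 86.746% is split between Xq-146 (fraction x) and Xq-148 (fraction 0.86746 − x).
Substituting: 145.9701x + 147.9859(0.86746 − x) = 127.606189528
(145.9701 − 147.9859)x = -0.765659286  ⇒  x = 0.37983, y = 0.48763
Xq-146: 37.983%, Xq-148: 48.763%.

48.763%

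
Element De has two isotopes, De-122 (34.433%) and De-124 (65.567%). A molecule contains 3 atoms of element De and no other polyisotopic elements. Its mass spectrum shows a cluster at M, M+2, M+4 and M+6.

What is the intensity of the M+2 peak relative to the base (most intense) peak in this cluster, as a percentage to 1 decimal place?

Term probabilities: M 0.0408, M+2 0.2332, M+4 0.4441, M+6 0.2819. Base peak = M+4.
P(M+4) = C(3,2) × 0.34433^1 × 0.65567^2 = 3 × 0.34433 × 0.42990315 = 0.444086 (base)
P(M+2) = C(3,1) × 0.34433^2 × 0.65567^1 = 3 × 0.11856315 × 0.65567 = 0.233215
Relative intensity = 0.233215 / 0.444086 × 100 = 52.5

52.5%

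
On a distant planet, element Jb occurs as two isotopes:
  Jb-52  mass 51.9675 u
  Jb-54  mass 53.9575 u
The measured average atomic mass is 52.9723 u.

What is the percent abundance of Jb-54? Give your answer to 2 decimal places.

50.49%

With x = fraction of Jb-52 (so Jb-54 is 1 − x):
51.9675·x + 53.9575·(1 − x) = 52.9723
(51.9675 − 53.9575)·x = 52.9723 − 53.9575
x = -0.9852 / -1.9900 = 0.49508 → 49.51% Jb-52, 50.49% Jb-54.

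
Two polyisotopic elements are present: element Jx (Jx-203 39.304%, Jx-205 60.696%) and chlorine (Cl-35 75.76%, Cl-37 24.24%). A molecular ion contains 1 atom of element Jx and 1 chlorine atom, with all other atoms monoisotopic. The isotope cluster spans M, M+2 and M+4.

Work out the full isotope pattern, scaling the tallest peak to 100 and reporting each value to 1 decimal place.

Element Jx pattern (n=1): 0.39304 : 0.60696
Chlorine pattern (n=1): 0.7576 : 0.2424
Convolve the two distributions (both contribute in 2-u steps):
  M: 0.39304×0.7576 = 0.297767
  M+2: 0.39304×0.2424 + 0.60696×0.7576 = 0.555106
  M+4: 0.60696×0.2424 = 0.147127
Scale to base peak (0.555106) = 100: 53.6 : 100.0 : 26.5

53.6 : 100.0 : 26.5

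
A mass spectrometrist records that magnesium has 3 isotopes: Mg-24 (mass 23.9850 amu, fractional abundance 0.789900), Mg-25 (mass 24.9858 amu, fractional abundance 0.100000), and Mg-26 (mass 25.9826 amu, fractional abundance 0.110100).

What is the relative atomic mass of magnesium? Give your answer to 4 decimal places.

24.3050 amu

The abundance-weighted mean is 0.789900 × 23.9850 + 0.100000 × 24.9858 + 0.110100 × 25.9826
= 18.94575 + 2.49858 + 2.86068 = 24.30501 amu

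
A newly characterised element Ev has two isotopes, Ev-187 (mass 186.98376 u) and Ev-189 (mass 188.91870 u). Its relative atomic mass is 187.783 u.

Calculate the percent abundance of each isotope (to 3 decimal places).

Ev-187: 58.694%, Ev-189: 41.306%

With x = fraction of Ev-187 (so Ev-189 is 1 − x):
186.98376·x + 188.91870·(1 − x) = 187.783
(186.98376 − 188.91870)·x = 187.783 − 188.91870
x = -1.13570 / -1.93494 = 0.58694 → 58.694% Ev-187, 41.306% Ev-189.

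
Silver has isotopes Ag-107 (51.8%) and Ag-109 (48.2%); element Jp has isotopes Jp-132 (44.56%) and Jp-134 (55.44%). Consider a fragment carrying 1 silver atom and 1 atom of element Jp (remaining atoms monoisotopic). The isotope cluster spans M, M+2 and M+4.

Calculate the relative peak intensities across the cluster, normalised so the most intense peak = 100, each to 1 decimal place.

46.0 : 100.0 : 53.2

Silver pattern (n=1): 0.5180 : 0.4820
Element Jp pattern (n=1): 0.4456 : 0.5544
Convolve the two distributions (both contribute in 2-u steps):
  M: 0.5180×0.4456 = 0.230821
  M+2: 0.5180×0.5544 + 0.4820×0.4456 = 0.501958
  M+4: 0.4820×0.5544 = 0.267221
Scale to base peak (0.501958) = 100: 46.0 : 100.0 : 53.2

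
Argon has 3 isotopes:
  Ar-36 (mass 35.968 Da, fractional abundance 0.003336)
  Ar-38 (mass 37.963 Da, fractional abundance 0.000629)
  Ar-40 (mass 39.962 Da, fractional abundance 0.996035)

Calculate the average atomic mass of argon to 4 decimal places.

The abundance-weighted mean is 0.003336 × 35.968 + 0.000629 × 37.963 + 0.996035 × 39.962
= 0.11999 + 0.02388 + 39.80355 = 39.94742 Da

39.9474 Da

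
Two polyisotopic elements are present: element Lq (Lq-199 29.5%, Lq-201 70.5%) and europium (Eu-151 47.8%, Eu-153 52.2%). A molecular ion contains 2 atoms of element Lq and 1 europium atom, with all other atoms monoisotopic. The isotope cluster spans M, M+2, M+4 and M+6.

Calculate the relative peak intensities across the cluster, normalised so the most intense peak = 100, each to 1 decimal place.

Element Lq pattern (n=2): 0.087025 : 0.41595 : 0.497025
Europium pattern (n=1): 0.4780 : 0.5220
Convolve the two distributions (both contribute in 2-u steps):
  M: 0.087025×0.4780 = 0.041598
  M+2: 0.087025×0.5220 + 0.41595×0.4780 = 0.244251
  M+4: 0.41595×0.5220 + 0.497025×0.4780 = 0.454704
  M+6: 0.497025×0.5220 = 0.259447
Scale to base peak (0.454704) = 100: 9.1 : 53.7 : 100.0 : 57.1

9.1 : 53.7 : 100.0 : 57.1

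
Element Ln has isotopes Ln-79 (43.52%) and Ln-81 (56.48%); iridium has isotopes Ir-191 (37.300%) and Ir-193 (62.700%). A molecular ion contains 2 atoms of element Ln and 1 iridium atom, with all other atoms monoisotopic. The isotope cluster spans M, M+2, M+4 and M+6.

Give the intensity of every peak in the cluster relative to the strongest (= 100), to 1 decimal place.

16.5 : 70.7 : 100.0 : 46.8

Element Ln pattern (n=2): 0.18939904 : 0.49160192 : 0.31899904
Iridium pattern (n=1): 0.3730 : 0.6270
Convolve the two distributions (both contribute in 2-u steps):
  M: 0.18939904×0.3730 = 0.070646
  M+2: 0.18939904×0.6270 + 0.49160192×0.3730 = 0.302121
  M+4: 0.49160192×0.6270 + 0.31899904×0.3730 = 0.427221
  M+6: 0.31899904×0.6270 = 0.200012
Scale to base peak (0.427221) = 100: 16.5 : 70.7 : 100.0 : 46.8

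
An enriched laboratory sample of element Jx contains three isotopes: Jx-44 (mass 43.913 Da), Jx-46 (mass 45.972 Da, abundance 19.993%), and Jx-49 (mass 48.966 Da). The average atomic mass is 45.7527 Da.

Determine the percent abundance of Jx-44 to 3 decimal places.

51.746%

The remaining 80.007% is split between Jx-44 (fraction x) and Jx-49 (fraction 0.80007 − x).
Substituting: 43.913x + 48.966(0.80007 − x) = 36.56151804
(43.913 − 48.966)x = -2.61470958  ⇒  x = 0.51746, y = 0.28261
Jx-44: 51.746%, Jx-49: 28.261%.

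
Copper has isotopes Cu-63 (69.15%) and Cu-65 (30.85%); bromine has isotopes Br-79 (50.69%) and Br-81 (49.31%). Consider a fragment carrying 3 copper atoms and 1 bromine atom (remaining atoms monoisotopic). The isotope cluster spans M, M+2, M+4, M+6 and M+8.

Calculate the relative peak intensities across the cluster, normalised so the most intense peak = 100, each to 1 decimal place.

Copper pattern (n=3): 0.33065611 : 0.44254842 : 0.19743483 : 0.02936064
Bromine pattern (n=1): 0.5069 : 0.4931
Convolve the two distributions (both contribute in 2-u steps):
  M: 0.33065611×0.5069 = 0.167610
  M+2: 0.33065611×0.4931 + 0.44254842×0.5069 = 0.387374
  M+4: 0.44254842×0.4931 + 0.19743483×0.5069 = 0.318300
  M+6: 0.19743483×0.4931 + 0.02936064×0.5069 = 0.112238
  M+8: 0.02936064×0.4931 = 0.014478
Scale to base peak (0.387374) = 100: 43.3 : 100.0 : 82.2 : 29.0 : 3.7

43.3 : 100.0 : 82.2 : 29.0 : 3.7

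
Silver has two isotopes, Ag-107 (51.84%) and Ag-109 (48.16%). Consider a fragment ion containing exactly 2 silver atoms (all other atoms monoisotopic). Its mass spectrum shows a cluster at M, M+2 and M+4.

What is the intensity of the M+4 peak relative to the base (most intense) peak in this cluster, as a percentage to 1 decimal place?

Term probabilities: M 0.2687, M+2 0.4993, M+4 0.2319. Base peak = M+2.
P(M+2) = C(2,1) × 0.5184^1 × 0.4816^1 = 2 × 0.5184 × 0.4816 = 0.499323 (base)
P(M+4) = C(2,2) × 0.5184^0 × 0.4816^2 = 1 × 1.0000 × 0.23193856 = 0.231939
Relative intensity = 0.231939 / 0.499323 × 100 = 46.5

46.5%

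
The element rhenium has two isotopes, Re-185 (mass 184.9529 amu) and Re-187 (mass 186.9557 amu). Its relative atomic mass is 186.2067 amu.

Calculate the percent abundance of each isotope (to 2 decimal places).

Re-185: 37.40%, Re-187: 62.60%

Writing the weighted mean with unknown fraction x of Re-185:
184.9529·x + 186.9557·(1 − x) = 186.2067
(184.9529 − 186.9557)·x = 186.2067 − 186.9557
x = -0.7490 / -2.0028 = 0.37398 → 37.40% Re-185, 62.60% Re-187.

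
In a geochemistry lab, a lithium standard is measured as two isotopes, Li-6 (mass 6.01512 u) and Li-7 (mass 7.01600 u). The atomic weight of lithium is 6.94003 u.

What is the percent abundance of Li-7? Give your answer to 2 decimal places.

92.41%

Writing the weighted mean with unknown fraction x of Li-6:
6.01512·x + 7.01600·(1 − x) = 6.94003
(6.01512 − 7.01600)·x = 6.94003 − 7.01600
x = -0.07597 / -1.00088 = 0.07590 → 7.59% Li-6, 92.41% Li-7.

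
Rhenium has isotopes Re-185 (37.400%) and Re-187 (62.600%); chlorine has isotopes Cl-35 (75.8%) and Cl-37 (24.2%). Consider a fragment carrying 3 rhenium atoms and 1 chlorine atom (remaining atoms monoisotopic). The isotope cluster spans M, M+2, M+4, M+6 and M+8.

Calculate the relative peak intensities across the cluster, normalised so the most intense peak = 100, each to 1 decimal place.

10.0 : 53.4 : 100.0 : 73.7 : 15.0

Rhenium pattern (n=3): 0.05231362 : 0.26268713 : 0.43968487 : 0.24531438
Chlorine pattern (n=1): 0.7580 : 0.2420
Convolve the two distributions (both contribute in 2-u steps):
  M: 0.05231362×0.7580 = 0.039654
  M+2: 0.05231362×0.2420 + 0.26268713×0.7580 = 0.211777
  M+4: 0.26268713×0.2420 + 0.43968487×0.7580 = 0.396851
  M+6: 0.43968487×0.2420 + 0.24531438×0.7580 = 0.292352
  M+8: 0.24531438×0.2420 = 0.059366
Scale to base peak (0.396851) = 100: 10.0 : 53.4 : 100.0 : 73.7 : 15.0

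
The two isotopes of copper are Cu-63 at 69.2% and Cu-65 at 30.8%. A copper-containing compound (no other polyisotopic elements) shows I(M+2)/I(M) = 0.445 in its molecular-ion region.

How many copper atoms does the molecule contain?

With n Cu atoms, P(M+2)/P(M) = C(n,1)·p^(n−1)q / p^n = n·q/p = n · 0.308/0.692.
n = 0.445 × 0.692/0.308 = 1.00 ≈ 1

1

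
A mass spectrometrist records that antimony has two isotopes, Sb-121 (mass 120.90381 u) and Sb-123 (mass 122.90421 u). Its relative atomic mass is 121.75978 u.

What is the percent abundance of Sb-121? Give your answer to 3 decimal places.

57.210%

With x = fraction of Sb-121 (so Sb-123 is 1 − x):
120.90381·x + 122.90421·(1 − x) = 121.75978
(120.90381 − 122.90421)·x = 121.75978 − 122.90421
x = -1.14443 / -2.00040 = 0.57210 → 57.210% Sb-121, 42.790% Sb-123.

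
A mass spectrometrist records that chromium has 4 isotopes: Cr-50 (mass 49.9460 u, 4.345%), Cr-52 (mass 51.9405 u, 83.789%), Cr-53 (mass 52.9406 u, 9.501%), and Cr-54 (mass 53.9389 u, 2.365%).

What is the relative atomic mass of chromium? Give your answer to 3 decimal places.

51.996 u

Ar = Σ fᵢ·mᵢ = 0.04345 × 49.9460 + 0.83789 × 51.9405 + 0.09501 × 52.9406 + 0.02365 × 53.9389
= 2.17015 + 43.52043 + 5.02989 + 1.27565 = 51.99612 u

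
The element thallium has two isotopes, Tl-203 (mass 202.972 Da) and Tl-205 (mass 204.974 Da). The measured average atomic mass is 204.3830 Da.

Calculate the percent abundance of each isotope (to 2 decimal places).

Tl-203: 29.52%, Tl-205: 70.48%

With x = fraction of Tl-203 (so Tl-205 is 1 − x):
202.972·x + 204.974·(1 − x) = 204.3830
(202.972 − 204.974)·x = 204.3830 − 204.974
x = -0.5910 / -2.002 = 0.29520 → 29.52% Tl-203, 70.48% Tl-205.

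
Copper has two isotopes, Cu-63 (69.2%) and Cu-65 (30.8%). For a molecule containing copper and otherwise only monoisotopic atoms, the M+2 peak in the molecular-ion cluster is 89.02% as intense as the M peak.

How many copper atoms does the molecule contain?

2

The M+2/M ratio from n Cu atoms is n · q/p = n · 0.308/0.692.
n = 0.8902 × 0.692/0.308 = 2.00 ≈ 2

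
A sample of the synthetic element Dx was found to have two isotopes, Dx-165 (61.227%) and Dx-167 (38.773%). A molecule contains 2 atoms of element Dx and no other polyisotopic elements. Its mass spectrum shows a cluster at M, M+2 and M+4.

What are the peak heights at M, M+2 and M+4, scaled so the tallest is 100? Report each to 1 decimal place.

79.0 : 100.0 : 31.7

Each Dx atom is independently Dx-165 (p = 0.61227) or Dx-167 (q = 0.38773); the cluster is the binomial expansion (p + q)^2.
P(M) = 0.61227^2 = 0.374875
P(M+2) = 2 × 0.61227^1 × 0.38773^1 = 0.474791
P(M+4) = 0.38773^2 = 0.150335
The M+2 peak is largest (0.474791); scaling to 100 gives 79.0 : 100.0 : 31.7.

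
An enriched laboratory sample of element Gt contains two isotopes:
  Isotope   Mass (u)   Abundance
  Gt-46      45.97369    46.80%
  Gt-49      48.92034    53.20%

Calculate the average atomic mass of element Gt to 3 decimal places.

47.541 u

Weight each isotope mass by its fractional abundance: 0.4680 × 45.97369 + 0.5320 × 48.92034
= 21.515687 + 26.025621 = 47.541308 u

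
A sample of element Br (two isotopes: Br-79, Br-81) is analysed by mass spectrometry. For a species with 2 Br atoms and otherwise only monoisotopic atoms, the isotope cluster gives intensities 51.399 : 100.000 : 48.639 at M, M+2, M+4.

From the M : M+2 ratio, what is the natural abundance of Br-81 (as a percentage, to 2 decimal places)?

If p is the fraction of Br that is Br-79, then I(M+2)/I(M) = [C(2,1)·p^1·(1−p)] / p^2 = 2·(1−p)/p = 100.000/51.399 = 1.9456
(1−p)/p = 1.9456/2 = 0.9728  ⇒  p = 1/(1 + 0.9728) = 0.5069
Br-79: 50.69%, Br-81: 49.31%.

49.31%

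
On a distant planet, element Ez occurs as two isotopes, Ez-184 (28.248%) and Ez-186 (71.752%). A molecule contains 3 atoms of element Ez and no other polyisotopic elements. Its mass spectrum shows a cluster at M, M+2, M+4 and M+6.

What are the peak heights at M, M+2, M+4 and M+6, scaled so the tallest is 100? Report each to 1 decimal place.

5.2 : 39.4 : 100.0 : 84.7

The 3 Ez atoms are independent, so intensities follow the terms of (0.28248 + 0.71752)^3.
P(M) = 0.28248^3 = 0.022540
P(M+2) = 3 × 0.28248^2 × 0.71752^1 = 0.171763
P(M+4) = 3 × 0.28248^1 × 0.71752^2 = 0.436292
P(M+6) = 0.71752^3 = 0.369404
The M+4 peak is largest (0.436292); scaling to 100 gives 5.2 : 39.4 : 100.0 : 84.7.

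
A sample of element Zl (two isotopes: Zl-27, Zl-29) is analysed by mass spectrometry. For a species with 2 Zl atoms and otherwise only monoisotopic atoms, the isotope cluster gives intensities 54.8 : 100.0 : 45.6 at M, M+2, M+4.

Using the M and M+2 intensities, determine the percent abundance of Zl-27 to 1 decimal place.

Let p = fractional abundance of Zl-27. I(M+2)/I(M) = [C(2,1)·p^1·(1−p)] / p^2 = 2·(1−p)/p = 100.0/54.8 = 1.8248
(1−p)/p = 1.8248/2 = 0.9124  ⇒  p = 1/(1 + 0.9124) = 0.5229
Zl-27: 52.3%, Zl-29: 47.7%.

52.3%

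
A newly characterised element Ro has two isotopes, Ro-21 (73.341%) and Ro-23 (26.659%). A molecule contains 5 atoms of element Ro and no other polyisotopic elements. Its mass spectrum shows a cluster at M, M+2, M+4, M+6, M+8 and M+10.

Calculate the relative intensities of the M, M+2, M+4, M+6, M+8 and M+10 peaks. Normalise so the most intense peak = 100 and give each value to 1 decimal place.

55.0 : 100.0 : 72.7 : 26.4 : 4.8 : 0.3

Expanding (0.73341 + 0.26659)^5:
P(M) = 0.73341^5 = 0.212195
P(M+2) = 5 × 0.73341^4 × 0.26659^1 = 0.385657
P(M+4) = 10 × 0.73341^3 × 0.26659^2 = 0.280368
P(M+6) = 10 × 0.73341^2 × 0.26659^3 = 0.101912
P(M+8) = 5 × 0.73341^1 × 0.26659^4 = 0.018522
P(M+10) = 0.26659^5 = 0.001347
The M+2 peak is largest (0.385657); scaling to 100 gives 55.0 : 100.0 : 72.7 : 26.4 : 4.8 : 0.3.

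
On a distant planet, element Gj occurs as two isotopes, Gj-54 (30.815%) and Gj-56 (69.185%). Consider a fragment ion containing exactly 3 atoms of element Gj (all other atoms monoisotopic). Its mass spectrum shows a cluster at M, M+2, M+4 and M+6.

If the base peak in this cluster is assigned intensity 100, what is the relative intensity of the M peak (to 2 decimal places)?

6.61

Binomial terms of (0.30815 + 0.69185)^3: M 0.0293, M+2 0.1971, M+4 0.4425, M+6 0.3312 → M+4 is the base peak.
P(M+4) = C(3,2) × 0.30815^1 × 0.69185^2 = 3 × 0.30815 × 0.47865642 = 0.442494 (base)
P(M) = C(3,0) × 0.30815^3 × 0.69185^0 = 1 × 0.02926082 × 1.0000 = 0.029261
Relative intensity = 0.029261 / 0.442494 × 100 = 6.61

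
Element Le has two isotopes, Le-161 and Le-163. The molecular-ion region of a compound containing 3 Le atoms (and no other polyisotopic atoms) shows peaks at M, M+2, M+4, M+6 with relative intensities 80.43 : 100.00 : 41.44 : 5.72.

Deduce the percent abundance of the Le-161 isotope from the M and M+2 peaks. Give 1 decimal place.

Let p = fractional abundance of Le-161. I(M+2)/I(M) = [C(3,1)·p^2·(1−p)] / p^3 = 3·(1−p)/p = 100.00/80.43 = 1.2433
(1−p)/p = 1.2433/3 = 0.4144  ⇒  p = 1/(1 + 0.4144) = 0.7070
Le-161: 70.7%, Le-163: 29.3%.

70.7%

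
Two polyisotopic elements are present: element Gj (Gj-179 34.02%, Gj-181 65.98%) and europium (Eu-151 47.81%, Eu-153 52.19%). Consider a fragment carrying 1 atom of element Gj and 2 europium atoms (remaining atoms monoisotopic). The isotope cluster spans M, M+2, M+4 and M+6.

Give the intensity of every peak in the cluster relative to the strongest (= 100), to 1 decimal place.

Element Gj pattern (n=1): 0.3402 : 0.6598
Europium pattern (n=2): 0.22857961 : 0.49904078 : 0.27237961
Convolve the two distributions (both contribute in 2-u steps):
  M: 0.3402×0.22857961 = 0.077763
  M+2: 0.3402×0.49904078 + 0.6598×0.22857961 = 0.320591
  M+4: 0.3402×0.27237961 + 0.6598×0.49904078 = 0.421931
  M+6: 0.6598×0.27237961 = 0.179716
Scale to base peak (0.421931) = 100: 18.4 : 76.0 : 100.0 : 42.6

18.4 : 76.0 : 100.0 : 42.6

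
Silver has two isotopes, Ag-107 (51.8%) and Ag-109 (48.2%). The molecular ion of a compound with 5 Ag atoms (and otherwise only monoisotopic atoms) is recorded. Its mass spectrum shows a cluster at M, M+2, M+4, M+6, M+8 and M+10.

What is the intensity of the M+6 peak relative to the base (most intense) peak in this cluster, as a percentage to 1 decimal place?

93.1%

Term probabilities: M 0.0373, M+2 0.1735, M+4 0.3229, M+6 0.3005, M+8 0.1398, M+10 0.0260. Base peak = M+4.
P(M+4) = C(5,2) × 0.518^3 × 0.482^2 = 10 × 0.13899183 × 0.232324 = 0.322911 (base)
P(M+6) = C(5,3) × 0.518^2 × 0.482^3 = 10 × 0.268324 × 0.11198017 = 0.300470
Relative intensity = 0.300470 / 0.322911 × 100 = 93.1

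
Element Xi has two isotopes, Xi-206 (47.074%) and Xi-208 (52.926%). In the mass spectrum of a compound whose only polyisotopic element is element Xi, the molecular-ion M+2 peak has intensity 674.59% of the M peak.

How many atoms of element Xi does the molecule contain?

6

For n independent Xi atoms, I(M+2)/I(M) = n · (abundance Xi-208) / (abundance Xi-206) = n · 0.52926/0.47074.
n = 6.7459 × 0.47074/0.52926 = 6.00 ≈ 6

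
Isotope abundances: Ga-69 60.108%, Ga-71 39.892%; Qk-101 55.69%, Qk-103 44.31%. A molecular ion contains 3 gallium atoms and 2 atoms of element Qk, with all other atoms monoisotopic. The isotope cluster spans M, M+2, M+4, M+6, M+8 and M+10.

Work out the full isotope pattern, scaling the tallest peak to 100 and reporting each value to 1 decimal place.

19.5 : 69.9 : 100.0 : 71.4 : 25.4 : 3.6

Gallium pattern (n=3): 0.2171685 : 0.432386 : 0.2869625 : 0.063483
Element Qk pattern (n=2): 0.31013761 : 0.49352478 : 0.19633761
Convolve the two distributions (both contribute in 2-u steps):
  M: 0.2171685×0.31013761 = 0.067352
  M+2: 0.2171685×0.49352478 + 0.432386×0.31013761 = 0.241277
  M+4: 0.2171685×0.19633761 + 0.432386×0.49352478 + 0.2869625×0.31013761 = 0.345029
  M+6: 0.432386×0.19633761 + 0.2869625×0.49352478 + 0.063483×0.31013761 = 0.246205
  M+8: 0.2869625×0.19633761 + 0.063483×0.49352478 = 0.087672
  M+10: 0.063483×0.19633761 = 0.012464
Scale to base peak (0.345029) = 100: 19.5 : 69.9 : 100.0 : 71.4 : 25.4 : 3.6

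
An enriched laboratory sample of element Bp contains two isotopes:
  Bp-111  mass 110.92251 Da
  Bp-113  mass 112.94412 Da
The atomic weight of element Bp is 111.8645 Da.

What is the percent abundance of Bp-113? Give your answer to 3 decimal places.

46.596%

Writing the weighted mean with unknown fraction x of Bp-111:
110.92251·x + 112.94412·(1 − x) = 111.8645
(110.92251 − 112.94412)·x = 111.8645 − 112.94412
x = -1.07962 / -2.02161 = 0.53404 → 53.404% Bp-111, 46.596% Bp-113.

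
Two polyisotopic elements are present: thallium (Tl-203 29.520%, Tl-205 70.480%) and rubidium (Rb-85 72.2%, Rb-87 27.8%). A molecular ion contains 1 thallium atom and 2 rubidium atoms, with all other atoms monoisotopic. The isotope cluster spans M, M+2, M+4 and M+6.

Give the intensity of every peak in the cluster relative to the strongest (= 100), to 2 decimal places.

Thallium pattern (n=1): 0.2952 : 0.7048
Rubidium pattern (n=2): 0.521284 : 0.401432 : 0.077284
Convolve the two distributions (both contribute in 2-u steps):
  M: 0.2952×0.521284 = 0.153883
  M+2: 0.2952×0.401432 + 0.7048×0.521284 = 0.485904
  M+4: 0.2952×0.077284 + 0.7048×0.401432 = 0.305744
  M+6: 0.7048×0.077284 = 0.054470
Scale to base peak (0.485904) = 100: 31.67 : 100.00 : 62.92 : 11.21

31.67 : 100.00 : 62.92 : 11.21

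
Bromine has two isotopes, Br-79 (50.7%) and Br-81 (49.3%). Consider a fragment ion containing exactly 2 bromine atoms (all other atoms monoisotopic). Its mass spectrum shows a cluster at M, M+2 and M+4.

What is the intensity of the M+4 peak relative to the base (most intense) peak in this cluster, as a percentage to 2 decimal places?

48.62%

Binomial terms of (0.507 + 0.493)^2: M 0.2570, M+2 0.4999, M+4 0.2430 → M+2 is the base peak.
P(M+2) = C(2,1) × 0.507^1 × 0.493^1 = 2 × 0.5070 × 0.4930 = 0.499902 (base)
P(M+4) = C(2,2) × 0.507^0 × 0.493^2 = 1 × 1.0000 × 0.243049 = 0.243049
Relative intensity = 0.243049 / 0.499902 × 100 = 48.62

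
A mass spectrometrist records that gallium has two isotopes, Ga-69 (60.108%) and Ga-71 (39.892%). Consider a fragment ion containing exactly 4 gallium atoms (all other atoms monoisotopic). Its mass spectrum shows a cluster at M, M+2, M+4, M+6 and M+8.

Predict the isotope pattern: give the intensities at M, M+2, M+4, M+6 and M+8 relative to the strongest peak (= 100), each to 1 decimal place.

Expanding (0.60108 + 0.39892)^4:
P(M) = 0.60108^4 = 0.130536
P(M+2) = 4 × 0.60108^3 × 0.39892^1 = 0.346531
P(M+4) = 6 × 0.60108^2 × 0.39892^2 = 0.344975
P(M+6) = 4 × 0.60108^1 × 0.39892^3 = 0.152633
P(M+8) = 0.39892^4 = 0.025325
The M+2 peak is largest (0.346531); scaling to 100 gives 37.7 : 100.0 : 99.6 : 44.0 : 7.3.

37.7 : 100.0 : 99.6 : 44.0 : 7.3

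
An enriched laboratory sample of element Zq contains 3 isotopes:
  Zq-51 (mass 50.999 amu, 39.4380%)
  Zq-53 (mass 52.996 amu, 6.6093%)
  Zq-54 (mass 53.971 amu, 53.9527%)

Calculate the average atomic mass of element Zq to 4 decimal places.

Average mass = Σ (abundance × isotope mass) = 0.394380 × 50.999 + 0.066093 × 52.996 + 0.539527 × 53.971
= 20.11299 + 3.50266 + 29.11881 = 52.73446 amu

52.7345 amu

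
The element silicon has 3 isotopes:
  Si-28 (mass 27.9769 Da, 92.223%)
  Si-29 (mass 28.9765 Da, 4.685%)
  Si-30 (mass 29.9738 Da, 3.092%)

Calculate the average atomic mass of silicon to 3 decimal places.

Weight each isotope mass by its fractional abundance: 0.92223 × 27.9769 + 0.04685 × 28.9765 + 0.03092 × 29.9738
= 25.80114 + 1.35755 + 0.92679 = 28.08548 Da

28.085 Da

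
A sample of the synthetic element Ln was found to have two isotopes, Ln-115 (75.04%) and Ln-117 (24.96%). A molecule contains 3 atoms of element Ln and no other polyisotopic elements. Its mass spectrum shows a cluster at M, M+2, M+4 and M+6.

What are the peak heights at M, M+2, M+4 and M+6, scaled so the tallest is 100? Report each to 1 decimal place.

The 3 Ln atoms are independent, so intensities follow the terms of (0.7504 + 0.2496)^3.
P(M) = 0.7504^3 = 0.422550
P(M+2) = 3 × 0.7504^2 × 0.2496^1 = 0.421649
P(M+4) = 3 × 0.7504^1 × 0.2496^2 = 0.140250
P(M+6) = 0.2496^3 = 0.015550
The M peak is largest (0.422550); scaling to 100 gives 100.0 : 99.8 : 33.2 : 3.7.

100.0 : 99.8 : 33.2 : 3.7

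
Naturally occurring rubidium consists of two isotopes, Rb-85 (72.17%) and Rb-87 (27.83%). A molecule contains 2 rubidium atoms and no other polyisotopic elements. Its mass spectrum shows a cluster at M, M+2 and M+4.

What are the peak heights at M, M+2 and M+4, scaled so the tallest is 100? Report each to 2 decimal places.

100.00 : 77.12 : 14.87

Each Rb atom is independently Rb-85 (p = 0.7217) or Rb-87 (q = 0.2783); the cluster is the binomial expansion (p + q)^2.
P(M) = 0.7217^2 = 0.520851
P(M+2) = 2 × 0.7217^1 × 0.2783^1 = 0.401698
P(M+4) = 0.2783^2 = 0.077451
The M peak is largest (0.520851); scaling to 100 gives 100.00 : 77.12 : 14.87.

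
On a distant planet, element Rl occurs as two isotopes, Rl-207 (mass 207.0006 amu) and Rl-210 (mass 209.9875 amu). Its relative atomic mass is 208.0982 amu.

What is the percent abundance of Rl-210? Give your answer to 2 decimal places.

36.75%

With x = fraction of Rl-207 (so Rl-210 is 1 − x):
207.0006·x + 209.9875·(1 − x) = 208.0982
(207.0006 − 209.9875)·x = 208.0982 − 209.9875
x = -1.8893 / -2.9869 = 0.63253 → 63.25% Rl-207, 36.75% Rl-210.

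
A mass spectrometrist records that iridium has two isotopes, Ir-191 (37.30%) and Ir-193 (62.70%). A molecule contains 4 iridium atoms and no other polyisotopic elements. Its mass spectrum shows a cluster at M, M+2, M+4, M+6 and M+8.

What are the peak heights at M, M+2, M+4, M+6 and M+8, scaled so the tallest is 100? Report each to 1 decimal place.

Expanding (0.3730 + 0.6270)^4:
P(M) = 0.3730^4 = 0.019357
P(M+2) = 4 × 0.3730^3 × 0.6270^1 = 0.130153
P(M+4) = 6 × 0.3730^2 × 0.6270^2 = 0.328174
P(M+6) = 4 × 0.3730^1 × 0.6270^3 = 0.367766
P(M+8) = 0.6270^4 = 0.154550
The M+6 peak is largest (0.367766); scaling to 100 gives 5.3 : 35.4 : 89.2 : 100.0 : 42.0.

5.3 : 35.4 : 89.2 : 100.0 : 42.0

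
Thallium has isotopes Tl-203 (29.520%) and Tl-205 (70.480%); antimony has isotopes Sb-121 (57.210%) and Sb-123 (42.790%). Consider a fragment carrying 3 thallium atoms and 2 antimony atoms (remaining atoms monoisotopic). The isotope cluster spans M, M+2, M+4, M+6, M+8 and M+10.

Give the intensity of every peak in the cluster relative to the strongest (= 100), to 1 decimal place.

2.3 : 20.0 : 65.7 : 100.0 : 69.3 : 17.6

Thallium pattern (n=3): 0.02572463 : 0.18425524 : 0.43991564 : 0.35010449
Antimony pattern (n=2): 0.32729841 : 0.48960318 : 0.18309841
Convolve the two distributions (both contribute in 2-u steps):
  M: 0.02572463×0.32729841 = 0.008420
  M+2: 0.02572463×0.48960318 + 0.18425524×0.32729841 = 0.072901
  M+4: 0.02572463×0.18309841 + 0.18425524×0.48960318 + 0.43991564×0.32729841 = 0.238906
  M+6: 0.18425524×0.18309841 + 0.43991564×0.48960318 + 0.35010449×0.32729841 = 0.363710
  M+8: 0.43991564×0.18309841 + 0.35010449×0.48960318 = 0.251960
  M+10: 0.35010449×0.18309841 = 0.064104
Scale to base peak (0.363710) = 100: 2.3 : 20.0 : 65.7 : 100.0 : 69.3 : 17.6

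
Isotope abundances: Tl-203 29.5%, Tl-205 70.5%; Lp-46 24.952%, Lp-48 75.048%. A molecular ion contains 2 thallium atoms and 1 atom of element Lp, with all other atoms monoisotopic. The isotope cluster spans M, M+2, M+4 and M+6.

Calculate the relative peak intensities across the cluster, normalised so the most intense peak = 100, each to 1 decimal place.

5.0 : 38.8 : 100.0 : 85.5

Thallium pattern (n=2): 0.087025 : 0.41595 : 0.497025
Element Lp pattern (n=1): 0.24952 : 0.75048
Convolve the two distributions (both contribute in 2-u steps):
  M: 0.087025×0.24952 = 0.021714
  M+2: 0.087025×0.75048 + 0.41595×0.24952 = 0.169098
  M+4: 0.41595×0.75048 + 0.497025×0.24952 = 0.436180
  M+6: 0.497025×0.75048 = 0.373007
Scale to base peak (0.436180) = 100: 5.0 : 38.8 : 100.0 : 85.5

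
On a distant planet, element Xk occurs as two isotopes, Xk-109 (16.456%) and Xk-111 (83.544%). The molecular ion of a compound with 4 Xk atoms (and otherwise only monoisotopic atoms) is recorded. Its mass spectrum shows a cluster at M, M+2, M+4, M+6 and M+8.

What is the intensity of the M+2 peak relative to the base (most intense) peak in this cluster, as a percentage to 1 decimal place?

3.1%

Binomial terms of (0.16456 + 0.83544)^4: M 0.0007, M+2 0.0149, M+4 0.1134, M+6 0.3838, M+8 0.4871 → M+8 is the base peak.
P(M+8) = C(4,4) × 0.16456^0 × 0.83544^4 = 1 × 1.0000 × 0.48714815 = 0.487148 (base)
P(M+2) = C(4,1) × 0.16456^3 × 0.83544^1 = 4 × 0.00445628 × 0.83544 = 0.014892
Relative intensity = 0.014892 / 0.487148 × 100 = 3.1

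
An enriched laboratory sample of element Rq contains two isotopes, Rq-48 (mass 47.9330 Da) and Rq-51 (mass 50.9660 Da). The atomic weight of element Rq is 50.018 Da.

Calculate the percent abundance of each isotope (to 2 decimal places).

Rq-48: 31.26%, Rq-51: 68.74%

With x = fraction of Rq-48 (so Rq-51 is 1 − x):
47.9330·x + 50.9660·(1 − x) = 50.018
(47.9330 − 50.9660)·x = 50.018 − 50.9660
x = -0.9480 / -3.0330 = 0.31256 → 31.26% Rq-48, 68.74% Rq-51.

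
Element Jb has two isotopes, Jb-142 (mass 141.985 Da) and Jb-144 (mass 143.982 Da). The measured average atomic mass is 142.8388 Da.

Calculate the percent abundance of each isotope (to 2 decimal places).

Writing the weighted mean with unknown fraction x of Jb-142:
141.985·x + 143.982·(1 − x) = 142.8388
(141.985 − 143.982)·x = 142.8388 − 143.982
x = -1.1432 / -1.997 = 0.57246 → 57.25% Jb-142, 42.75% Jb-144.

Jb-142: 57.25%, Jb-144: 42.75%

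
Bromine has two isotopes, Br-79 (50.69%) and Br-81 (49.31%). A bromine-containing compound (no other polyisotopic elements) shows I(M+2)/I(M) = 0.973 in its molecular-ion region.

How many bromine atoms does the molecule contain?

1

The M+2/M ratio from n Br atoms is n · q/p = n · 0.4931/0.5069.
n = 0.973 × 0.5069/0.4931 = 1.00 ≈ 1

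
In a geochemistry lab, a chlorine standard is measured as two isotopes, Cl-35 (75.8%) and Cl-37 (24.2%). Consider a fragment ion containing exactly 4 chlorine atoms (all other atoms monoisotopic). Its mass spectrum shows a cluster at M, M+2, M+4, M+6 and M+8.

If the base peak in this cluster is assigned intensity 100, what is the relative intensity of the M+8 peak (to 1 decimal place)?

0.8

Binomial terms of (0.758 + 0.242)^4: M 0.3301, M+2 0.4216, M+4 0.2019, M+6 0.0430, M+8 0.0034 → M+2 is the base peak.
P(M+2) = C(4,1) × 0.758^3 × 0.242^1 = 4 × 0.43551951 × 0.2420 = 0.421583 (base)
P(M+8) = C(4,4) × 0.758^0 × 0.242^4 = 1 × 1.0000 × 0.00342974 = 0.003430
Relative intensity = 0.003430 / 0.421583 × 100 = 0.8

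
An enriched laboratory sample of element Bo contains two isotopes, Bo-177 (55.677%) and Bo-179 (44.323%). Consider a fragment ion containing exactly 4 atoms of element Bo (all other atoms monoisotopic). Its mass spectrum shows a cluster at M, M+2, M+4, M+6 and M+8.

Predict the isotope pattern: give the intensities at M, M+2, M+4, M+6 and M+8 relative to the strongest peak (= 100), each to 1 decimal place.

26.3 : 83.7 : 100.0 : 53.1 : 10.6

The 4 Bo atoms are independent, so intensities follow the terms of (0.55677 + 0.44323)^4.
P(M) = 0.55677^4 = 0.096096
P(M+2) = 4 × 0.55677^3 × 0.44323^1 = 0.305997
P(M+4) = 6 × 0.55677^2 × 0.44323^2 = 0.365394
P(M+6) = 4 × 0.55677^1 × 0.44323^3 = 0.193920
P(M+8) = 0.44323^4 = 0.038594
The M+4 peak is largest (0.365394); scaling to 100 gives 26.3 : 83.7 : 100.0 : 53.1 : 10.6.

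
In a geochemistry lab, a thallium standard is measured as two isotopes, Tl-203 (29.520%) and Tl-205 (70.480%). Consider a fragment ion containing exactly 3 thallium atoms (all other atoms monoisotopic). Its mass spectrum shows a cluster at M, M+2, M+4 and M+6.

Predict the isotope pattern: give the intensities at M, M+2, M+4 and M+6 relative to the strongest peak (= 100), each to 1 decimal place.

5.8 : 41.9 : 100.0 : 79.6

The 3 Tl atoms are independent, so intensities follow the terms of (0.29520 + 0.70480)^3.
P(M) = 0.29520^3 = 0.025725
P(M+2) = 3 × 0.29520^2 × 0.70480^1 = 0.184255
P(M+4) = 3 × 0.29520^1 × 0.70480^2 = 0.439916
P(M+6) = 0.70480^3 = 0.350104
The M+4 peak is largest (0.439916); scaling to 100 gives 5.8 : 41.9 : 100.0 : 79.6.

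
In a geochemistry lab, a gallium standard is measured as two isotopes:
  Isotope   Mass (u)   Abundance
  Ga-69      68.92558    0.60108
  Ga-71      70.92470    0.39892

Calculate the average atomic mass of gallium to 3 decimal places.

69.723 u

The abundance-weighted mean is 0.60108 × 68.92558 + 0.39892 × 70.92470
= 41.429788 + 28.293281 = 69.723069 u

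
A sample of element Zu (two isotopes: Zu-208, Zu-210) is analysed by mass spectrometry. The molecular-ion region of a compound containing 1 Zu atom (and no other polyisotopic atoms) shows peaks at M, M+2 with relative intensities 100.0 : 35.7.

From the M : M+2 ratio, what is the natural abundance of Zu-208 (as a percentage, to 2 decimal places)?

Write p for the Zu-208 fraction. I(M+2)/I(M) = [C(1,1)·p^0·(1−p)] / p^1 = 1·(1−p)/p = 35.7/100.0 = 0.3570
(1−p)/p = 0.3570/1 = 0.3570  ⇒  p = 1/(1 + 0.3570) = 0.7369
Zu-208: 73.69%, Zu-210: 26.31%.

73.69%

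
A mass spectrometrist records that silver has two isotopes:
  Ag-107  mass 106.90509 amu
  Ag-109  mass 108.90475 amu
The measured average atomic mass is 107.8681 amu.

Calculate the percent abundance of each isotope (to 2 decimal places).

Ag-107: 51.84%, Ag-109: 48.16%

Let x be the fractional abundance of Ag-107; then Ag-109 has abundance 1 − x.
106.90509·x + 108.90475·(1 − x) = 107.8681
(106.90509 − 108.90475)·x = 107.8681 − 108.90475
x = -1.03665 / -1.99966 = 0.51841 → 51.84% Ag-107, 48.16% Ag-109.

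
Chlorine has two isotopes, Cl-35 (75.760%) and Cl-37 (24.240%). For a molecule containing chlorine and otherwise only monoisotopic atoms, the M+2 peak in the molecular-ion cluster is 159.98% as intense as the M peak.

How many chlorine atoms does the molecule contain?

The M+2/M ratio from n Cl atoms is n · q/p = n · 0.24240/0.75760.
n = 1.5998 × 0.75760/0.24240 = 5.00 ≈ 5

5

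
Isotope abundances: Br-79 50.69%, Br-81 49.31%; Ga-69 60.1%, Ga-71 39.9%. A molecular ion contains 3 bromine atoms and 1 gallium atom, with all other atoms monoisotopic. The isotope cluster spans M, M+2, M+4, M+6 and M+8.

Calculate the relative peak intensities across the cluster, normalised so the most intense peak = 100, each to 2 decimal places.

20.94 : 75.00 : 100.00 : 58.73 : 12.80

Bromine pattern (n=3): 0.13024674 : 0.3801026 : 0.36975457 : 0.11989609
Gallium pattern (n=1): 0.6010 : 0.3990
Convolve the two distributions (both contribute in 2-u steps):
  M: 0.13024674×0.6010 = 0.078278
  M+2: 0.13024674×0.3990 + 0.3801026×0.6010 = 0.280410
  M+4: 0.3801026×0.3990 + 0.36975457×0.6010 = 0.373883
  M+6: 0.36975457×0.3990 + 0.11989609×0.6010 = 0.219590
  M+8: 0.11989609×0.3990 = 0.047839
Scale to base peak (0.373883) = 100: 20.94 : 75.00 : 100.00 : 58.73 : 12.80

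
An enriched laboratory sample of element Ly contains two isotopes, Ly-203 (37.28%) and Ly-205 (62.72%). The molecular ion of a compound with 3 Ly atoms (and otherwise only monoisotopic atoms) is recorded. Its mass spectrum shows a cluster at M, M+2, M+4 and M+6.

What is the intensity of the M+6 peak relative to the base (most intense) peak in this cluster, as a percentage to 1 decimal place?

Binomial terms of (0.3728 + 0.6272)^3: M 0.0518, M+2 0.2615, M+4 0.4400, M+6 0.2467 → M+4 is the base peak.
P(M+4) = C(3,2) × 0.3728^1 × 0.6272^2 = 3 × 0.3728 × 0.39337984 = 0.439956 (base)
P(M+6) = C(3,3) × 0.3728^0 × 0.6272^3 = 1 × 1.0000 × 0.24672784 = 0.246728
Relative intensity = 0.246728 / 0.439956 × 100 = 56.1

56.1%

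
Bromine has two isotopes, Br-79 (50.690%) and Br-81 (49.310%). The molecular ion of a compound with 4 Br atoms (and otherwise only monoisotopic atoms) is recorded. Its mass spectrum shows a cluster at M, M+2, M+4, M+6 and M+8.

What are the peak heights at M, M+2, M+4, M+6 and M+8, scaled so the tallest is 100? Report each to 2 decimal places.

17.61 : 68.53 : 100.00 : 64.85 : 15.77

Each Br atom is independently Br-79 (p = 0.50690) or Br-81 (q = 0.49310); the cluster is the binomial expansion (p + q)^4.
P(M) = 0.50690^4 = 0.066022
P(M+2) = 4 × 0.50690^3 × 0.49310^1 = 0.256899
P(M+4) = 6 × 0.50690^2 × 0.49310^2 = 0.374857
P(M+6) = 4 × 0.50690^1 × 0.49310^3 = 0.243101
P(M+8) = 0.49310^4 = 0.059121
The M+4 peak is largest (0.374857); scaling to 100 gives 17.61 : 68.53 : 100.00 : 64.85 : 15.77.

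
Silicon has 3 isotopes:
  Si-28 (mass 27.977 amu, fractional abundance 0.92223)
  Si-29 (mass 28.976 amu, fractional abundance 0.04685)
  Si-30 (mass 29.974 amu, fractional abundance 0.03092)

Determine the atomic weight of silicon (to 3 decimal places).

28.086 amu

The abundance-weighted mean is 0.92223 × 27.977 + 0.04685 × 28.976 + 0.03092 × 29.974
= 25.8012 + 1.3575 + 0.9268 = 28.0855 amu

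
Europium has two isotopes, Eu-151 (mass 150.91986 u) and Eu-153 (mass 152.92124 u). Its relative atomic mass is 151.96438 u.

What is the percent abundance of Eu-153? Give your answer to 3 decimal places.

52.190%

With x = fraction of Eu-151 (so Eu-153 is 1 − x):
150.91986·x + 152.92124·(1 − x) = 151.96438
(150.91986 − 152.92124)·x = 151.96438 − 152.92124
x = -0.95686 / -2.00138 = 0.47810 → 47.810% Eu-151, 52.190% Eu-153.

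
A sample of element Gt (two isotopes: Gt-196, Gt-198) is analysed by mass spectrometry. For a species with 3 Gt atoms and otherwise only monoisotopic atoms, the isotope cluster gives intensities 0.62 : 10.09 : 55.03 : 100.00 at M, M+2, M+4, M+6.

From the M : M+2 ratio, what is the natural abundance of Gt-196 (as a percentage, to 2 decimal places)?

15.56%

If p is the fraction of Gt that is Gt-196, then I(M+2)/I(M) = [C(3,1)·p^2·(1−p)] / p^3 = 3·(1−p)/p = 10.09/0.62 = 16.2742
(1−p)/p = 16.2742/3 = 5.4247  ⇒  p = 1/(1 + 5.4247) = 0.1556
Gt-196: 15.56%, Gt-198: 84.44%.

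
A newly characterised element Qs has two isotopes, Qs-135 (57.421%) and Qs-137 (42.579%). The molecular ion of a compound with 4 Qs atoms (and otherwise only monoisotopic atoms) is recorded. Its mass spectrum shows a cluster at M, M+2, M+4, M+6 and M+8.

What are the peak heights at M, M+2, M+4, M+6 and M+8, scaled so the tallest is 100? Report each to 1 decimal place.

30.3 : 89.9 : 100.0 : 49.4 : 9.2

Each Qs atom is independently Qs-135 (p = 0.57421) or Qs-137 (q = 0.42579); the cluster is the binomial expansion (p + q)^4.
P(M) = 0.57421^4 = 0.108713
P(M+2) = 4 × 0.57421^3 × 0.42579^1 = 0.322454
P(M+4) = 6 × 0.57421^2 × 0.42579^2 = 0.358661
P(M+6) = 4 × 0.57421^1 × 0.42579^3 = 0.177303
P(M+8) = 0.42579^4 = 0.032869
The M+4 peak is largest (0.358661); scaling to 100 gives 30.3 : 89.9 : 100.0 : 49.4 : 9.2.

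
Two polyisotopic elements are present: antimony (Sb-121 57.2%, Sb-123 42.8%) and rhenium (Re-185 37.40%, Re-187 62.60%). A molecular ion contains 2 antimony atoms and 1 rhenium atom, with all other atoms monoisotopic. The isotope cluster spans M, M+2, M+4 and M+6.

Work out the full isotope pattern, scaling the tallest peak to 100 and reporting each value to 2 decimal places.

Antimony pattern (n=2): 0.327184 : 0.489632 : 0.183184
Rhenium pattern (n=1): 0.3740 : 0.6260
Convolve the two distributions (both contribute in 2-u steps):
  M: 0.327184×0.3740 = 0.122367
  M+2: 0.327184×0.6260 + 0.489632×0.3740 = 0.387940
  M+4: 0.489632×0.6260 + 0.183184×0.3740 = 0.375020
  M+6: 0.183184×0.6260 = 0.114673
Scale to base peak (0.387940) = 100: 31.54 : 100.00 : 96.67 : 29.56

31.54 : 100.00 : 96.67 : 29.56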